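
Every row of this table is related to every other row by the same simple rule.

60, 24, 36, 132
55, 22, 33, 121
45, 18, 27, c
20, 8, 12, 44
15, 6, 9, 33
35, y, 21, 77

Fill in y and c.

Each row is a constant multiple of every other row — this is a multiplication table with the headers hidden.
Row 6 is 35/60 = 7/12 times row 1, so its entry in column 2 is 24 × 7/12 = 14.
Row 3 is 45/60 = 3/4 times row 1, so its entry in column 4 is 132 × 3/4 = 99.

y = 14, c = 99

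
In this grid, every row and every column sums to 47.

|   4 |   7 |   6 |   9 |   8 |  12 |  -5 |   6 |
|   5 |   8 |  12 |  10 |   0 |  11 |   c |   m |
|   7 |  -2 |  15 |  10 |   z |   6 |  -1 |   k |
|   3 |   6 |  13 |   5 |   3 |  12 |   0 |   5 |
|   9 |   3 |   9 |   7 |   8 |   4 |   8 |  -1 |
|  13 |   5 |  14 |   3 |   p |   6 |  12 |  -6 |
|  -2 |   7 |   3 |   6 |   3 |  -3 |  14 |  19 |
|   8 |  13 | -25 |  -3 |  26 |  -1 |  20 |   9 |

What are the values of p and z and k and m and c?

p = 0, z = -1, k = 13, m = 2, c = -1

Row 6: 13 + 5 + 14 + 3 + 6 + 12 − 6 = 47, so its missing entry is 47 − 47 = 0.
Column 5: 8 + 0 + 3 + 8 + 0 + 3 + 26 = 48, so its missing entry is 47 − 48 = -1.
Row 3: 7 − 2 + 15 + 10 − 1 + 6 − 1 = 34, so its missing entry is 47 − 34 = 13.
Column 8: 6 + 13 + 5 − 1 − 6 + 19 + 9 = 45, so its missing entry is 47 − 45 = 2.
Row 2: 5 + 8 + 12 + 10 + 0 + 11 + 2 = 48, so its missing entry is 47 − 48 = -1.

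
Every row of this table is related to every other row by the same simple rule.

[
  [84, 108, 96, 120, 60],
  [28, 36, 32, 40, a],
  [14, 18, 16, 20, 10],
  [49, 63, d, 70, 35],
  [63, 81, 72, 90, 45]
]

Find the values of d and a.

Each row is a constant multiple of every other row — this is a multiplication table with the headers hidden.
Row 4 is 70/120 = 7/12 times row 1, so its entry in column 3 is 96 × 7/12 = 56.
Row 2 is 40/120 = 1/3 times row 1, so its entry in column 5 is 60 × 1/3 = 20.

d = 56, a = 20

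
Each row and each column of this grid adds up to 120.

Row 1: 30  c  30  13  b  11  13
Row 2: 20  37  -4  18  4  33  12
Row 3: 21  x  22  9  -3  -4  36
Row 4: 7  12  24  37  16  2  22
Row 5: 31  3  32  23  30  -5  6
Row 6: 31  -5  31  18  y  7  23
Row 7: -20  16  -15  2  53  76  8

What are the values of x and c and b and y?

x = 39, c = 18, b = 5, y = 15

The known cells in row 6 total 105, leaving 120 − 105 = 15 for the blank.
The known cells in column 5 total 115, leaving 120 − 115 = 5 for the blank.
The known cells in row 1 total 102, leaving 120 − 102 = 18 for the blank.
The known cells in row 3 total 81, leaving 120 − 81 = 39 for the blank.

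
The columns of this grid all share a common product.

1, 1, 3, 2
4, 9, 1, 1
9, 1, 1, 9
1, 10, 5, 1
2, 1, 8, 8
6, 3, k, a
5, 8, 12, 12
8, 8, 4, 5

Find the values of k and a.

Columns 1 and 2 each multiply to 17280, so every column has product 17280.
Column 3: 3×1×1×5×8×12×4 = 5760, so the missing entry is 17280 ÷ 5760 = 3.
Column 4: 2×1×9×1×8×12×5 = 8640, so the missing entry is 17280 ÷ 8640 = 2.

k = 3, a = 2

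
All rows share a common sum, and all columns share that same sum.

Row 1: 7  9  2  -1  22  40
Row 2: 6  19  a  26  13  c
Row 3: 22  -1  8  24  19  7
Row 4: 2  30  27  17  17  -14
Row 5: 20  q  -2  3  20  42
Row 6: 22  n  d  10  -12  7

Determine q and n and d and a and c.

q = -4, n = 26, d = 26, a = 18, c = -3

Rows 1 and 3 both sum to 79, so that's the common total.
The known cells in column 6 total 82, leaving 79 − 82 = -3 for the blank.
The known cells in row 2 total 61, leaving 79 − 61 = 18 for the blank.
The known cells in row 5 total 83, leaving 79 − 83 = -4 for the blank.
The known cells in column 2 total 53, leaving 79 − 53 = 26 for the blank.
The known cells in row 6 total 53, leaving 79 − 53 = 26 for the blank.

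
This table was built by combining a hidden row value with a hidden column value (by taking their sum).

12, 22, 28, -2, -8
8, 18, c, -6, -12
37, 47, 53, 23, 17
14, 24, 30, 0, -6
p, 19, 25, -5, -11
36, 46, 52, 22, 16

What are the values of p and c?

The difference between any two rows is the same in every column — this is an addition table with the headers hidden.
Row 5 minus row 1 is 19 − 22 = -3, so its entry in column 1 is 12 + (-3) = 9.
Row 2 minus row 1 is 18 − 22 = -4, so its entry in column 3 is 28 + (-4) = 24.

p = 9, c = 24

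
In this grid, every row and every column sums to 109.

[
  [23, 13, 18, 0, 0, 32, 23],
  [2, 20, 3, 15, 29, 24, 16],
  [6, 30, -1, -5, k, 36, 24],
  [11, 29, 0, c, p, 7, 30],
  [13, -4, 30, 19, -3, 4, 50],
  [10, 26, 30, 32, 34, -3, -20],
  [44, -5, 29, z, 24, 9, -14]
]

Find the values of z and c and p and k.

Row 3: 6 + 30 − 1 − 5 + 36 + 24 = 90, so its missing entry is 109 − 90 = 19.
Row 7: 44 − 5 + 29 + 24 + 9 − 14 = 87, so its missing entry is 109 − 87 = 22.
Column 4: 0 + 15 − 5 + 19 + 32 + 22 = 83, so its missing entry is 109 − 83 = 26.
Row 4: 11 + 29 + 0 + 26 + 7 + 30 = 103, so its missing entry is 109 − 103 = 6.

z = 22, c = 26, p = 6, k = 19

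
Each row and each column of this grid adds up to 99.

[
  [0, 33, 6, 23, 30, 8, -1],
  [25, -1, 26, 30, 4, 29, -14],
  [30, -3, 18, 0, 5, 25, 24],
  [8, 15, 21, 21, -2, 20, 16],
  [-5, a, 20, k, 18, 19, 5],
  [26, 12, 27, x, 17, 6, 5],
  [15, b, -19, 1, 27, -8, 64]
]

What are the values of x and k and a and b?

x = 6, k = 18, a = 24, b = 19

Row 6: 26 + 12 + 27 + 17 + 6 + 5 = 93, so its missing entry is 99 − 93 = 6.
Row 7: 15 − 19 + 1 + 27 − 8 + 64 = 80, so its missing entry is 99 − 80 = 19.
Column 2: 33 − 1 − 3 + 15 + 12 + 19 = 75, so its missing entry is 99 − 75 = 24.
Row 5: -5 + 24 + 20 + 18 + 19 + 5 = 81, so its missing entry is 99 − 81 = 18.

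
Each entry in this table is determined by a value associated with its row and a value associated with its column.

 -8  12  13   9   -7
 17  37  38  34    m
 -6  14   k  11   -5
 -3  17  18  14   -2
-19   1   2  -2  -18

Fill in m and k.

m = 18, k = 15

The difference between any two rows is the same in every column — this is an addition table with the headers hidden.
Row 2 minus row 1 is 37 − 12 = 25, so its entry in column 5 is -7 + 25 = 18.
Row 3 minus row 1 is 14 − 12 = 2, so its entry in column 3 is 13 + 2 = 15.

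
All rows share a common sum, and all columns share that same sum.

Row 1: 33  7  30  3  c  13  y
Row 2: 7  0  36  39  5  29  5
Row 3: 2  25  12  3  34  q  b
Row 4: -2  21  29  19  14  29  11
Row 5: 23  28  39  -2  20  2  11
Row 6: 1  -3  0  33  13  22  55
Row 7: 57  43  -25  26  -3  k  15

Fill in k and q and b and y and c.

k = 8, q = 18, b = 27, y = -3, c = 38

Rows 2 and 4 both sum to 121, so that's the common total.
Column 5: 5 + 34 + 14 + 20 + 13 − 3 = 83, so its missing entry is 121 − 83 = 38.
Row 7: 57 + 43 − 25 + 26 − 3 + 15 = 113, so its missing entry is 121 − 113 = 8.
Row 1: 33 + 7 + 30 + 3 + 38 + 13 = 124, so its missing entry is 121 − 124 = -3.
Column 7: -3 + 5 + 11 + 11 + 55 + 15 = 94, so its missing entry is 121 − 94 = 27.
Row 3: 2 + 25 + 12 + 3 + 34 + 27 = 103, so its missing entry is 121 − 103 = 18.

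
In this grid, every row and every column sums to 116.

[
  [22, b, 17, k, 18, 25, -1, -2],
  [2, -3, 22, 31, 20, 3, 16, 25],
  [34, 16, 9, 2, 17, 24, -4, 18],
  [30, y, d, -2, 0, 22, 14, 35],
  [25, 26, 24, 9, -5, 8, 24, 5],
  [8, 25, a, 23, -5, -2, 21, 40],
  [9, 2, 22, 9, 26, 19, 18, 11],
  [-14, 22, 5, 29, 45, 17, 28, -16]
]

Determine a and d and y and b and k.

The known cells in column 4 total 101, leaving 116 − 101 = 15 for the blank.
The known cells in row 1 total 94, leaving 116 − 94 = 22 for the blank.
The known cells in column 2 total 110, leaving 116 − 110 = 6 for the blank.
The known cells in row 4 total 105, leaving 116 − 105 = 11 for the blank.
The known cells in row 6 total 110, leaving 116 − 110 = 6 for the blank.

a = 6, d = 11, y = 6, b = 22, k = 15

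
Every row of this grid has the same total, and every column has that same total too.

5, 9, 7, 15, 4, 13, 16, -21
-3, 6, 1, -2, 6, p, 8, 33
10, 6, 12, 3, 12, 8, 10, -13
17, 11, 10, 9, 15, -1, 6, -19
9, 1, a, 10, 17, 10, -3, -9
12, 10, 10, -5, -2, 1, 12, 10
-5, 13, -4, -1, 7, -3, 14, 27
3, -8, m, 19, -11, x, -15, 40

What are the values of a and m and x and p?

Rows 1 and 3 both sum to 48, so that's the common total.
Row 5 has 9 + 1 + 10 + 17 + 10 − 3 − 9 = 35; the blank must be 48 − 35 = 13.
Column 3 has 7 + 1 + 12 + 10 + 13 + 10 − 4 = 49; the blank must be 48 − 49 = -1.
Row 8 has 3 − 8 − 1 + 19 − 11 − 15 + 40 = 27; the blank must be 48 − 27 = 21.
Row 2 has -3 + 6 + 1 − 2 + 6 + 8 + 33 = 49; the blank must be 48 − 49 = -1.

a = 13, m = -1, x = 21, p = -1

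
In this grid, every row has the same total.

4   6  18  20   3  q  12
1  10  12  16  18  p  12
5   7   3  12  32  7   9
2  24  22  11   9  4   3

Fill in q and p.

q = 12, p = 6

Rows 3 and 4 both add up to 75, so every row sums to 75.
Row 1: 4 + 6 + 18 + 20 + 3 + 12 = 63, so the missing entry is 75 − 63 = 12.
Row 2: 1 + 10 + 12 + 16 + 18 + 12 = 69, so the missing entry is 75 − 69 = 6.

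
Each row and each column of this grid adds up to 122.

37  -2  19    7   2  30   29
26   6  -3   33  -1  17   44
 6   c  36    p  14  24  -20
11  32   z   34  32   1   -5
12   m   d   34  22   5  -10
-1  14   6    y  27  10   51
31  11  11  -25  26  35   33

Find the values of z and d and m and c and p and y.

Row 6 has -1 + 14 + 6 + 27 + 10 + 51 = 107; the blank must be 122 − 107 = 15.
Column 4 has 7 + 33 + 34 + 34 + 15 − 25 = 98; the blank must be 122 − 98 = 24.
Row 3 has 6 + 36 + 24 + 14 + 24 − 20 = 84; the blank must be 122 − 84 = 38.
Row 4 has 11 + 32 + 34 + 32 + 1 − 5 = 105; the blank must be 122 − 105 = 17.
Column 3 has 19 − 3 + 36 + 17 + 6 + 11 = 86; the blank must be 122 − 86 = 36.
Row 5 has 12 + 36 + 34 + 22 + 5 − 10 = 99; the blank must be 122 − 99 = 23.

z = 17, d = 36, m = 23, c = 38, p = 24, y = 15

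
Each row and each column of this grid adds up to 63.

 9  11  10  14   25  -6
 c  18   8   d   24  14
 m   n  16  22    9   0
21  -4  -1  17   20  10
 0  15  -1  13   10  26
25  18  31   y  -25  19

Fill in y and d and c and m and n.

y = -5, d = 2, c = -3, m = 11, n = 5

Column 2 has 11 + 18 − 4 + 15 + 18 = 58; the blank must be 63 − 58 = 5.
Row 3 has 5 + 16 + 22 + 9 + 0 = 52; the blank must be 63 − 52 = 11.
Column 1 has 9 + 11 + 21 + 0 + 25 = 66; the blank must be 63 − 66 = -3.
Row 6 has 25 + 18 + 31 − 25 + 19 = 68; the blank must be 63 − 68 = -5.
Row 2 has -3 + 18 + 8 + 24 + 14 = 61; the blank must be 63 − 61 = 2.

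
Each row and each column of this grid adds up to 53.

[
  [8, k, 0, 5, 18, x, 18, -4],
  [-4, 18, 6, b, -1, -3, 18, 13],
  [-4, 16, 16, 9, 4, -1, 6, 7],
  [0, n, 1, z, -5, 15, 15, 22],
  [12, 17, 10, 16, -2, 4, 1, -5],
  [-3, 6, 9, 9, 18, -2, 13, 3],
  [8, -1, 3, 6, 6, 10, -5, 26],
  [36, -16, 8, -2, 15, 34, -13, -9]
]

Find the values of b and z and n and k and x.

The known cells in column 6 total 57, leaving 53 − 57 = -4 for the blank.
The known cells in row 1 total 41, leaving 53 − 41 = 12 for the blank.
The known cells in column 2 total 52, leaving 53 − 52 = 1 for the blank.
The known cells in row 4 total 49, leaving 53 − 49 = 4 for the blank.
The known cells in row 2 total 47, leaving 53 − 47 = 6 for the blank.

b = 6, z = 4, n = 1, k = 12, x = -4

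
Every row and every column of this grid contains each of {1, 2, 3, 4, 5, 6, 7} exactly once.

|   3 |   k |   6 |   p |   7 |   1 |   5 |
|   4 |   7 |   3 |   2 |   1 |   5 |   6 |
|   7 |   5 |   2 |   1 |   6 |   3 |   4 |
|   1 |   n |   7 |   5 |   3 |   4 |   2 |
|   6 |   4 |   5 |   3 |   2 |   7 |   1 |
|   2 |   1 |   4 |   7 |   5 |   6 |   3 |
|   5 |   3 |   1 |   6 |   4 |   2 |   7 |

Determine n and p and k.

For row 1, column 4: column 4 already has {1, 2, 3, 5, 6, 7}; that leaves 4.
For row 1, column 2: row 1 already has {1, 3, 4, 5, 6, 7}; that leaves 2.
Cell (4,2): row 4 already has {1, 2, 3, 4, 5, 7} → 6.

n = 6, p = 4, k = 2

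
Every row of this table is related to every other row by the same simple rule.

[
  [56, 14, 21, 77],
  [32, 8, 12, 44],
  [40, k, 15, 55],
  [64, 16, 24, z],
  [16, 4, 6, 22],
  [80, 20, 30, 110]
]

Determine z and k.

Each row is a constant multiple of every other row — this is a multiplication table with the headers hidden.
Row 4 is 64/56 = 8/7 times row 1, so its entry in column 4 is 77 × 8/7 = 88.
Row 3 is 40/56 = 5/7 times row 1, so its entry in column 2 is 14 × 5/7 = 10.

z = 88, k = 10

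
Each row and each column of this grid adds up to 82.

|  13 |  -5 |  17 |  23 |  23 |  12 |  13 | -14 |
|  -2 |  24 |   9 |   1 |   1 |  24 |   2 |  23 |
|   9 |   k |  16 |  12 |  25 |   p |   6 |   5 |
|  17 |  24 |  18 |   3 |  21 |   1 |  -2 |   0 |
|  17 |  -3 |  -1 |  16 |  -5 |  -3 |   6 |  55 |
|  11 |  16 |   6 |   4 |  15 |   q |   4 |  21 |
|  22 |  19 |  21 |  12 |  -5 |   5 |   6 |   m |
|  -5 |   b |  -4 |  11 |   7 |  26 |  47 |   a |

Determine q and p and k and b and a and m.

q = 5, p = 12, k = -3, b = 10, a = -10, m = 2

Row 6: 11 + 16 + 6 + 4 + 15 + 4 + 21 = 77, so its missing entry is 82 − 77 = 5.
Row 7: 22 + 19 + 21 + 12 − 5 + 5 + 6 = 80, so its missing entry is 82 − 80 = 2.
Column 8: -14 + 23 + 5 + 0 + 55 + 21 + 2 = 92, so its missing entry is 82 − 92 = -10.
Row 8: -5 − 4 + 11 + 7 + 26 + 47 − 10 = 72, so its missing entry is 82 − 72 = 10.
Column 2: -5 + 24 + 24 − 3 + 16 + 19 + 10 = 85, so its missing entry is 82 − 85 = -3.
Row 3: 9 − 3 + 16 + 12 + 25 + 6 + 5 = 70, so its missing entry is 82 − 70 = 12.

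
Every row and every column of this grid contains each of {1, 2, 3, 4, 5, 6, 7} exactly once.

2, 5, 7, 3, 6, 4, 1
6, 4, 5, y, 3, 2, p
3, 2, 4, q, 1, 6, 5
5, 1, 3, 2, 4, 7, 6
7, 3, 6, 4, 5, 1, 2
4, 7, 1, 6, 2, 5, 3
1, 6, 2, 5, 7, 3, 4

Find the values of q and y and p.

q = 7, y = 1, p = 7

At (row 3, col 4): row 3 already has {1, 2, 3, 4, 5, 6}, so the value is 7.
Cell (2,7): column 7 already has {1, 2, 3, 4, 5, 6} → 7.
Cell (2,4): row 2 already has {2, 3, 4, 5, 6, 7} → 1.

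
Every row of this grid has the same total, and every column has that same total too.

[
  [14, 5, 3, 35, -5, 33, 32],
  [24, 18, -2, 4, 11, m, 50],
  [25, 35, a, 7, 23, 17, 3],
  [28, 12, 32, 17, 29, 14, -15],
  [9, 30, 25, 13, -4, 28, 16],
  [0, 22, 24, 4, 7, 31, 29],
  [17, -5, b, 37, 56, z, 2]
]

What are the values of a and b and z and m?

Rows 1 and 4 both sum to 117, so that's the common total.
Row 2 has 24 + 18 − 2 + 4 + 11 + 50 = 105; the blank must be 117 − 105 = 12.
Column 6 has 33 + 12 + 17 + 14 + 28 + 31 = 135; the blank must be 117 − 135 = -18.
Row 7 has 17 − 5 + 37 + 56 − 18 + 2 = 89; the blank must be 117 − 89 = 28.
Row 3 has 25 + 35 + 7 + 23 + 17 + 3 = 110; the blank must be 117 − 110 = 7.

a = 7, b = 28, z = -18, m = 12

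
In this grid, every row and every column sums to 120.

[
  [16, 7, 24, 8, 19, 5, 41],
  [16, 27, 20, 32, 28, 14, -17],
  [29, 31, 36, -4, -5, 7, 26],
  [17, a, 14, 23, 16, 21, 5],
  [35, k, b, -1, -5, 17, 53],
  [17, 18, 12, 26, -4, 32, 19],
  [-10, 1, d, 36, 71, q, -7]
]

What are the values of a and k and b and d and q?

Column 6: 5 + 14 + 7 + 21 + 17 + 32 = 96, so its missing entry is 120 − 96 = 24.
Row 7: -10 + 1 + 36 + 71 + 24 − 7 = 115, so its missing entry is 120 − 115 = 5.
Row 4: 17 + 14 + 23 + 16 + 21 + 5 = 96, so its missing entry is 120 − 96 = 24.
Column 3: 24 + 20 + 36 + 14 + 12 + 5 = 111, so its missing entry is 120 − 111 = 9.
Row 5: 35 + 9 − 1 − 5 + 17 + 53 = 108, so its missing entry is 120 − 108 = 12.

a = 24, k = 12, b = 9, d = 5, q = 24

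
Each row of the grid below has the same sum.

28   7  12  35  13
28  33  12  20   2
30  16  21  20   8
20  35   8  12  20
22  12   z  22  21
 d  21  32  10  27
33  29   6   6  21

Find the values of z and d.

Rows 1 and 7 both add up to 95, so every row sums to 95.
Row 5: 22 + 12 + 22 + 21 = 77, so the missing entry is 95 − 77 = 18.
Row 6: 21 + 32 + 10 + 27 = 90, so the missing entry is 95 − 90 = 5.

z = 18, d = 5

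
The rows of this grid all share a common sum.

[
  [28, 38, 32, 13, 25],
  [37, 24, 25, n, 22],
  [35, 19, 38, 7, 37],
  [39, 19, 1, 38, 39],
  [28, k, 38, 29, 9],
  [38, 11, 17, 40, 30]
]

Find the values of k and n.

k = 32, n = 28

Rows 3 and 4 both add up to 136, so every row sums to 136.
Row 5: 28 + 38 + 29 + 9 = 104, so the missing entry is 136 − 104 = 32.
Row 2: 37 + 24 + 25 + 22 = 108, so the missing entry is 136 − 108 = 28.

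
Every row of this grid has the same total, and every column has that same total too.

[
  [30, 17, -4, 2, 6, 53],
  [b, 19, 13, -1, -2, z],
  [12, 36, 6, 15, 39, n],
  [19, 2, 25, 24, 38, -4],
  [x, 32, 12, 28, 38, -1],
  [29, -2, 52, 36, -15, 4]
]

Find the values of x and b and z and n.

Rows 1 and 4 both sum to 104, so that's the common total.
Row 5 has 32 + 12 + 28 + 38 − 1 = 109; the blank must be 104 − 109 = -5.
Column 1 has 30 + 12 + 19 − 5 + 29 = 85; the blank must be 104 − 85 = 19.
Row 3 has 12 + 36 + 6 + 15 + 39 = 108; the blank must be 104 − 108 = -4.
Row 2 has 19 + 19 + 13 − 1 − 2 = 48; the blank must be 104 − 48 = 56.

x = -5, b = 19, z = 56, n = -4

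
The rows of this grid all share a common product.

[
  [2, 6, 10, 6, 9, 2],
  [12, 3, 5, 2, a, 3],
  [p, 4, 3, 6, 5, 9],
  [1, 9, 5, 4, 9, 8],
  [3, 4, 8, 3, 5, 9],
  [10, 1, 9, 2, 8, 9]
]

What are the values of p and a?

Rows 4 and 5 each multiply to 12960, so every row has product 12960.
Row 3: 4×3×6×5×9 = 3240, so the missing entry is 12960 ÷ 3240 = 4.
Row 2: 12×3×5×2×3 = 1080, so the missing entry is 12960 ÷ 1080 = 12.

p = 4, a = 12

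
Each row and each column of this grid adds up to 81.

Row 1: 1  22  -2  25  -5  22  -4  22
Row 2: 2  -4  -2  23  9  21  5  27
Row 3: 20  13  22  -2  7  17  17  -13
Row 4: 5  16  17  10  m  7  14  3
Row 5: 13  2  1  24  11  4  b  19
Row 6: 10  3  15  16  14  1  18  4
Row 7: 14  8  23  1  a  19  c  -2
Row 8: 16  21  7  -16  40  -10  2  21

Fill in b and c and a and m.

The known cells in row 5 total 74, leaving 81 − 74 = 7 for the blank.
The known cells in column 7 total 59, leaving 81 − 59 = 22 for the blank.
The known cells in row 7 total 85, leaving 81 − 85 = -4 for the blank.
The known cells in row 4 total 72, leaving 81 − 72 = 9 for the blank.

b = 7, c = 22, a = -4, m = 9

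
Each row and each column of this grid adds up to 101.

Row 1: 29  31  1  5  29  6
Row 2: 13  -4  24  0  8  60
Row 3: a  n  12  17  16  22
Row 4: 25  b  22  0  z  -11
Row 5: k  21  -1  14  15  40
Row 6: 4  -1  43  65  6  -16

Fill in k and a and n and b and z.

Row 5: 21 − 1 + 14 + 15 + 40 = 89, so its missing entry is 101 − 89 = 12.
Column 5: 29 + 8 + 16 + 15 + 6 = 74, so its missing entry is 101 − 74 = 27.
Row 4: 25 + 22 + 0 + 27 − 11 = 63, so its missing entry is 101 − 63 = 38.
Column 2: 31 − 4 + 38 + 21 − 1 = 85, so its missing entry is 101 − 85 = 16.
Row 3: 16 + 12 + 17 + 16 + 22 = 83, so its missing entry is 101 − 83 = 18.

k = 12, a = 18, n = 16, b = 38, z = 27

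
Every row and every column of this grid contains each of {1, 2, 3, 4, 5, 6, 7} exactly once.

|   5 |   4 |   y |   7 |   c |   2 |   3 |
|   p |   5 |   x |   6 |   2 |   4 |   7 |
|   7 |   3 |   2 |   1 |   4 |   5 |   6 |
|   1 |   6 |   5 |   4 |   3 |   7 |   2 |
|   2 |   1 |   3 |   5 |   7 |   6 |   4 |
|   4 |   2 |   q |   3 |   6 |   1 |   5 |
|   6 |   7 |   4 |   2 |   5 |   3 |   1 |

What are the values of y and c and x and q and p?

y = 6, c = 1, x = 1, q = 7, p = 3

Cell (1,5): column 5 already has {2, 3, 4, 5, 6, 7} → 1.
At (row 1, col 3): row 1 already has {1, 2, 3, 4, 5, 7}, so the value is 6.
At (row 2, col 1): column 1 already has {1, 2, 4, 5, 6, 7}, so the value is 3.
At (row 2, col 3): row 2 already has {2, 3, 4, 5, 6, 7}, so the value is 1.
For row 6, column 3: row 6 already has {1, 2, 3, 4, 5, 6}; that leaves 7.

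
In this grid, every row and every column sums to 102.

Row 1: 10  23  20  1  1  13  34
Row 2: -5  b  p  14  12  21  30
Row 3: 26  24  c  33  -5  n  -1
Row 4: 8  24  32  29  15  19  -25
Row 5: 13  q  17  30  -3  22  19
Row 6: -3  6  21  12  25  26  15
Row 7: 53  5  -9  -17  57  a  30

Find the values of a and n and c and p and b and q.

Row 7: 53 + 5 − 9 − 17 + 57 + 30 = 119, so its missing entry is 102 − 119 = -17.
Column 6: 13 + 21 + 19 + 22 + 26 − 17 = 84, so its missing entry is 102 − 84 = 18.
Row 3: 26 + 24 + 33 − 5 + 18 − 1 = 95, so its missing entry is 102 − 95 = 7.
Column 3: 20 + 7 + 32 + 17 + 21 − 9 = 88, so its missing entry is 102 − 88 = 14.
Row 2: -5 + 14 + 14 + 12 + 21 + 30 = 86, so its missing entry is 102 − 86 = 16.
Row 5: 13 + 17 + 30 − 3 + 22 + 19 = 98, so its missing entry is 102 − 98 = 4.

a = -17, n = 18, c = 7, p = 14, b = 16, q = 4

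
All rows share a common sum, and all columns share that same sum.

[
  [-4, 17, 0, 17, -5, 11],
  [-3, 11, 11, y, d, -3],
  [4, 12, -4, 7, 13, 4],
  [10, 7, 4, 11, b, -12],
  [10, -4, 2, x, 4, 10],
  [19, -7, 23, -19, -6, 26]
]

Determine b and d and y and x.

b = 16, d = 14, y = 6, x = 14

Rows 1 and 3 both sum to 36, so that's the common total.
Row 4: 10 + 7 + 4 + 11 − 12 = 20, so its missing entry is 36 − 20 = 16.
Column 5: -5 + 13 + 16 + 4 − 6 = 22, so its missing entry is 36 − 22 = 14.
Row 2: -3 + 11 + 11 + 14 − 3 = 30, so its missing entry is 36 − 30 = 6.
Row 5: 10 − 4 + 2 + 4 + 10 = 22, so its missing entry is 36 − 22 = 14.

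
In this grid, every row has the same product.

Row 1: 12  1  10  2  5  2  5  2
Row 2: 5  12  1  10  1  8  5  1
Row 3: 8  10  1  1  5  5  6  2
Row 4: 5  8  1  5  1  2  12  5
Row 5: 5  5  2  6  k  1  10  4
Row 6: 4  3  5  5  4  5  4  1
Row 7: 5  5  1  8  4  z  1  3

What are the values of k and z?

Rows 2 and 3 each multiply to 24000, so every row has product 24000.
Row 5: 5×5×2×6×1×10×4 = 12000, so the missing entry is 24000 ÷ 12000 = 2.
Row 7: 5×5×1×8×4×1×3 = 2400, so the missing entry is 24000 ÷ 2400 = 10.

k = 2, z = 10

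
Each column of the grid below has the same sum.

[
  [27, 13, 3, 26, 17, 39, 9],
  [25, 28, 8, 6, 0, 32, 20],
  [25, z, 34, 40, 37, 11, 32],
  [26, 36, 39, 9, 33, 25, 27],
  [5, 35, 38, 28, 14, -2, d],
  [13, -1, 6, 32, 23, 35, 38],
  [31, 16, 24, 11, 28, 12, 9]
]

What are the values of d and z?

The complete columns each total 152.
Column 7 is missing 152 − 135 = 17 (since 9 + 20 + 32 + 27 + 38 + 9 = 135).
Column 2 is missing 152 − 127 = 25 (since 13 + 28 + 36 + 35 − 1 + 16 = 127).

d = 17, z = 25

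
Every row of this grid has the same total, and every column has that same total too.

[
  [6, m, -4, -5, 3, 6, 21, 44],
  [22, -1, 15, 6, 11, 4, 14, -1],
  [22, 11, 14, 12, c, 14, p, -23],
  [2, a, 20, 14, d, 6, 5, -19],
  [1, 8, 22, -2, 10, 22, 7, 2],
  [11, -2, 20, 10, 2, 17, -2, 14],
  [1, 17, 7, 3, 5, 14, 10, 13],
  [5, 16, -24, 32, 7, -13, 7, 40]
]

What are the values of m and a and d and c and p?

Rows 2 and 5 both sum to 70, so that's the common total.
Row 1 has 6 − 4 − 5 + 3 + 6 + 21 + 44 = 71; the blank must be 70 − 71 = -1.
Column 2 has -1 − 1 + 11 + 8 − 2 + 17 + 16 = 48; the blank must be 70 − 48 = 22.
Row 4 has 2 + 22 + 20 + 14 + 6 + 5 − 19 = 50; the blank must be 70 − 50 = 20.
Column 5 has 3 + 11 + 20 + 10 + 2 + 5 + 7 = 58; the blank must be 70 − 58 = 12.
Row 3 has 22 + 11 + 14 + 12 + 12 + 14 − 23 = 62; the blank must be 70 − 62 = 8.

m = -1, a = 22, d = 20, c = 12, p = 8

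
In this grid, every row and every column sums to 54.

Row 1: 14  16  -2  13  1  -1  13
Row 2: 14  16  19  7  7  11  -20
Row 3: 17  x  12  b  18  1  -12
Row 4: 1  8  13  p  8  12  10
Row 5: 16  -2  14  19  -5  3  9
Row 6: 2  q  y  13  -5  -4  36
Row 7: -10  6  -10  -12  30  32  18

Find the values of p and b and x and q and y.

Row 4 has 1 + 8 + 13 + 8 + 12 + 10 = 52; the blank must be 54 − 52 = 2.
Column 4 has 13 + 7 + 2 + 19 + 13 − 12 = 42; the blank must be 54 − 42 = 12.
Row 3 has 17 + 12 + 12 + 18 + 1 − 12 = 48; the blank must be 54 − 48 = 6.
Column 2 has 16 + 16 + 6 + 8 − 2 + 6 = 50; the blank must be 54 − 50 = 4.
Row 6 has 2 + 4 + 13 − 5 − 4 + 36 = 46; the blank must be 54 − 46 = 8.

p = 2, b = 12, x = 6, q = 4, y = 8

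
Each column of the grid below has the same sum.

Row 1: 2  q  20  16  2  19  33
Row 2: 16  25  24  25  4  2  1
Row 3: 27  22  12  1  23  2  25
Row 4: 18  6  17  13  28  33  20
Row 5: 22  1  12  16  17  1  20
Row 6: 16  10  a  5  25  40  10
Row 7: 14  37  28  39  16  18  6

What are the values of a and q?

a = 2, q = 14

Column 4 sums to 115 and so does column 5; that's the common total.
In column 3 the known cells total 113, leaving 115 − 113 = 2.
In column 2 the known cells total 101, leaving 115 − 101 = 14.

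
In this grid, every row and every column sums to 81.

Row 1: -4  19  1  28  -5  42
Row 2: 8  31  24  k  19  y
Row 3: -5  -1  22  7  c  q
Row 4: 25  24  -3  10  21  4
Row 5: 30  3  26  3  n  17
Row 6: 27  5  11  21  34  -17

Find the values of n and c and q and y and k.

n = 2, c = 10, q = 48, y = -13, k = 12

The known cells in row 5 total 79, leaving 81 − 79 = 2 for the blank.
The known cells in column 5 total 71, leaving 81 − 71 = 10 for the blank.
The known cells in row 3 total 33, leaving 81 − 33 = 48 for the blank.
The known cells in column 6 total 94, leaving 81 − 94 = -13 for the blank.
The known cells in row 2 total 69, leaving 81 − 69 = 12 for the blank.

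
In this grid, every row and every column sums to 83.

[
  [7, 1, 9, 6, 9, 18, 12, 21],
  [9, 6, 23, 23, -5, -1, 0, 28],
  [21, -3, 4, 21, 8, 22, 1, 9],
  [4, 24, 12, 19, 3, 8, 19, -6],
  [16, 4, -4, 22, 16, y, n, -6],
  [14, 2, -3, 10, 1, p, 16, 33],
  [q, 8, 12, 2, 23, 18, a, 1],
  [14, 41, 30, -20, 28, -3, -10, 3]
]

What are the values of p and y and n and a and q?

Row 6: 14 + 2 − 3 + 10 + 1 + 16 + 33 = 73, so its missing entry is 83 − 73 = 10.
Column 6: 18 − 1 + 22 + 8 + 10 + 18 − 3 = 72, so its missing entry is 83 − 72 = 11.
Row 5: 16 + 4 − 4 + 22 + 16 + 11 − 6 = 59, so its missing entry is 83 − 59 = 24.
Column 1: 7 + 9 + 21 + 4 + 16 + 14 + 14 = 85, so its missing entry is 83 − 85 = -2.
Row 7: -2 + 8 + 12 + 2 + 23 + 18 + 1 = 62, so its missing entry is 83 − 62 = 21.

p = 10, y = 11, n = 24, a = 21, q = -2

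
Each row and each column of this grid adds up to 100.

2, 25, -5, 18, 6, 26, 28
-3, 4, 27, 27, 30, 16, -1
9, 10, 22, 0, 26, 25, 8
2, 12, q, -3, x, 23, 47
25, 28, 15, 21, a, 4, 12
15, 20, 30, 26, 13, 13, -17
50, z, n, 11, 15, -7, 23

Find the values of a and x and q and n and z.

Row 5: 25 + 28 + 15 + 21 + 4 + 12 = 105, so its missing entry is 100 − 105 = -5.
Column 5: 6 + 30 + 26 − 5 + 13 + 15 = 85, so its missing entry is 100 − 85 = 15.
Column 2: 25 + 4 + 10 + 12 + 28 + 20 = 99, so its missing entry is 100 − 99 = 1.
Row 7: 50 + 1 + 11 + 15 − 7 + 23 = 93, so its missing entry is 100 − 93 = 7.
Row 4: 2 + 12 − 3 + 15 + 23 + 47 = 96, so its missing entry is 100 − 96 = 4.

a = -5, x = 15, q = 4, n = 7, z = 1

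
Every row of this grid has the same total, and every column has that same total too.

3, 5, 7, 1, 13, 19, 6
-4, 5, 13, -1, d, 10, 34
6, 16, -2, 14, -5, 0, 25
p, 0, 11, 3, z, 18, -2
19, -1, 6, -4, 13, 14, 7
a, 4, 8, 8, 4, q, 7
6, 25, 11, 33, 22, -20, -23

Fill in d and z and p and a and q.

d = -3, z = 10, p = 14, a = 10, q = 13

Rows 1 and 3 both sum to 54, so that's the common total.
Column 6 has 19 + 10 + 0 + 18 + 14 − 20 = 41; the blank must be 54 − 41 = 13.
Row 2 has -4 + 5 + 13 − 1 + 10 + 34 = 57; the blank must be 54 − 57 = -3.
Column 5 has 13 − 3 − 5 + 13 + 4 + 22 = 44; the blank must be 54 − 44 = 10.
Row 4 has 0 + 11 + 3 + 10 + 18 − 2 = 40; the blank must be 54 − 40 = 14.
Row 6 has 4 + 8 + 8 + 4 + 13 + 7 = 44; the blank must be 54 − 44 = 10.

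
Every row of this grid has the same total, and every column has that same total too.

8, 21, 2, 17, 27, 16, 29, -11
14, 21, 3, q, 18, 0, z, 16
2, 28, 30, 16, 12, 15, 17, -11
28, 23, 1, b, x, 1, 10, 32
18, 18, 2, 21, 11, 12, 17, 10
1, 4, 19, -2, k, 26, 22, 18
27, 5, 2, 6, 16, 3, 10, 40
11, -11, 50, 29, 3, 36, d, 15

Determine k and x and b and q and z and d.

Rows 1 and 3 both sum to 109, so that's the common total.
Row 6 has 1 + 4 + 19 − 2 + 26 + 22 + 18 = 88; the blank must be 109 − 88 = 21.
Column 5 has 27 + 18 + 12 + 11 + 21 + 16 + 3 = 108; the blank must be 109 − 108 = 1.
Row 4 has 28 + 23 + 1 + 1 + 1 + 10 + 32 = 96; the blank must be 109 − 96 = 13.
Row 8 has 11 − 11 + 50 + 29 + 3 + 36 + 15 = 133; the blank must be 109 − 133 = -24.
Column 7 has 29 + 17 + 10 + 17 + 22 + 10 − 24 = 81; the blank must be 109 − 81 = 28.
Row 2 has 14 + 21 + 3 + 18 + 0 + 28 + 16 = 100; the blank must be 109 − 100 = 9.

k = 21, x = 1, b = 13, q = 9, z = 28, d = -24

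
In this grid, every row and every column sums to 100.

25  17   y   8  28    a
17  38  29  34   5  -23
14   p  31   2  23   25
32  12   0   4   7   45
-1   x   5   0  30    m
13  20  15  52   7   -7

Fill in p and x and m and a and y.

p = 5, x = 8, m = 58, a = 2, y = 20

Row 3: 14 + 31 + 2 + 23 + 25 = 95, so its missing entry is 100 − 95 = 5.
Column 3: 29 + 31 + 0 + 5 + 15 = 80, so its missing entry is 100 − 80 = 20.
Row 1: 25 + 17 + 20 + 8 + 28 = 98, so its missing entry is 100 − 98 = 2.
Column 6: 2 − 23 + 25 + 45 − 7 = 42, so its missing entry is 100 − 42 = 58.
Row 5: -1 + 5 + 0 + 30 + 58 = 92, so its missing entry is 100 − 92 = 8.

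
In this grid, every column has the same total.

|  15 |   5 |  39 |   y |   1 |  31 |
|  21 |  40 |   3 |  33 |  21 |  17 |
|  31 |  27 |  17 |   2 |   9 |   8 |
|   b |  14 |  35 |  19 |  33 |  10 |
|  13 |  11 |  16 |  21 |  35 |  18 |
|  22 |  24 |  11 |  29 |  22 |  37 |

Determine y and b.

The complete columns each total 121.
Column 4 is missing 121 − 104 = 17 (since 33 + 2 + 19 + 21 + 29 = 104).
Column 1 is missing 121 − 102 = 19 (since 15 + 21 + 31 + 13 + 22 = 102).

y = 17, b = 19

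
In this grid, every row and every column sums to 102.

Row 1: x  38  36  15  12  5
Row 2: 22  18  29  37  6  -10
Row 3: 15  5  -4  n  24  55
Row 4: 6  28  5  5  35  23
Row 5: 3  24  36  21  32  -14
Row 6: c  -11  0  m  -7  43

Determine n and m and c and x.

n = 7, m = 17, c = 60, x = -4

Row 3 has 15 + 5 − 4 + 24 + 55 = 95; the blank must be 102 − 95 = 7.
Column 4 has 15 + 37 + 7 + 5 + 21 = 85; the blank must be 102 − 85 = 17.
Row 6 has -11 + 0 + 17 − 7 + 43 = 42; the blank must be 102 − 42 = 60.
Row 1 has 38 + 36 + 15 + 12 + 5 = 106; the blank must be 102 − 106 = -4.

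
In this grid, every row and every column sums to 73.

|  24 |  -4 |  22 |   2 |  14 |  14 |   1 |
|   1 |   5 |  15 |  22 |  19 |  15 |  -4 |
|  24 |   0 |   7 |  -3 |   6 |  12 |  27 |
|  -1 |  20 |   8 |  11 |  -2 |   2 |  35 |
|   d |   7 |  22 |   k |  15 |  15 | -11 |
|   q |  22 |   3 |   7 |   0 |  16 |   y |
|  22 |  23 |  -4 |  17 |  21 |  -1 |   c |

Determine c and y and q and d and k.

The known cells in column 4 total 56, leaving 73 − 56 = 17 for the blank.
The known cells in row 5 total 65, leaving 73 − 65 = 8 for the blank.
The known cells in column 1 total 78, leaving 73 − 78 = -5 for the blank.
The known cells in row 6 total 43, leaving 73 − 43 = 30 for the blank.
The known cells in row 7 total 78, leaving 73 − 78 = -5 for the blank.

c = -5, y = 30, q = -5, d = 8, k = 17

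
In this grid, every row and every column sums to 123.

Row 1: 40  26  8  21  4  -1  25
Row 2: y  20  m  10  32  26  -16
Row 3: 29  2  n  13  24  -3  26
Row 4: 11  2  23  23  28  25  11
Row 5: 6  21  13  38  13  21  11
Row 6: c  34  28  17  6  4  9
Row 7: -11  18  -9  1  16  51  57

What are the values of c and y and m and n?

Row 6 has 34 + 28 + 17 + 6 + 4 + 9 = 98; the blank must be 123 − 98 = 25.
Column 1 has 40 + 29 + 11 + 6 + 25 − 11 = 100; the blank must be 123 − 100 = 23.
Row 2 has 23 + 20 + 10 + 32 + 26 − 16 = 95; the blank must be 123 − 95 = 28.
Row 3 has 29 + 2 + 13 + 24 − 3 + 26 = 91; the blank must be 123 − 91 = 32.

c = 25, y = 23, m = 28, n = 32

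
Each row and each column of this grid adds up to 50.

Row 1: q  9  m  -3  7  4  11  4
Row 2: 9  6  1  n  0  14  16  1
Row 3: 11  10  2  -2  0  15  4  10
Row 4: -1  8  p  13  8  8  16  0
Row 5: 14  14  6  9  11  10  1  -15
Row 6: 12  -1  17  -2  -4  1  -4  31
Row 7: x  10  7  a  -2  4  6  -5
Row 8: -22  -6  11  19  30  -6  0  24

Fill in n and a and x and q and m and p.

n = 3, a = 13, x = 17, q = 10, m = 8, p = -2

Row 4: -1 + 8 + 13 + 8 + 8 + 16 + 0 = 52, so its missing entry is 50 − 52 = -2.
Column 3: 1 + 2 − 2 + 6 + 17 + 7 + 11 = 42, so its missing entry is 50 − 42 = 8.
Row 1: 9 + 8 − 3 + 7 + 4 + 11 + 4 = 40, so its missing entry is 50 − 40 = 10.
Column 1: 10 + 9 + 11 − 1 + 14 + 12 − 22 = 33, so its missing entry is 50 − 33 = 17.
Row 7: 17 + 10 + 7 − 2 + 4 + 6 − 5 = 37, so its missing entry is 50 − 37 = 13.
Row 2: 9 + 6 + 1 + 0 + 14 + 16 + 1 = 47, so its missing entry is 50 − 47 = 3.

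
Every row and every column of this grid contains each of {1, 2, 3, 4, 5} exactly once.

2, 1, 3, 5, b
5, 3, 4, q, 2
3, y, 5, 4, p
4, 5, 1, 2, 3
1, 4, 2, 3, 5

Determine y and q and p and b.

At (row 2, col 4): row 2 already has {2, 3, 4, 5}, so the value is 1.
Cell (3,2): column 2 already has {1, 3, 4, 5} → 2.
For row 3, column 5: row 3 already has {2, 3, 4, 5}; that leaves 1.
At (row 1, col 5): row 1 already has {1, 2, 3, 5}, so the value is 4.

y = 2, q = 1, p = 1, b = 4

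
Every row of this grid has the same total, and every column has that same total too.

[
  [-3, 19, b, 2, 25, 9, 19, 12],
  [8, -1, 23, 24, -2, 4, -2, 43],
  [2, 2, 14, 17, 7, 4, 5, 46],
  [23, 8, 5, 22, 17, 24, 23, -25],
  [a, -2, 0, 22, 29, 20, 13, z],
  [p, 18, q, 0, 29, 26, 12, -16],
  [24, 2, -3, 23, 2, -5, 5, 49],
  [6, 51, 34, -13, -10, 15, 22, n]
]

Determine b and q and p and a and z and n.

b = 14, q = 10, p = 18, a = 19, z = -4, n = -8

Rows 2 and 3 both sum to 97, so that's the common total.
Row 8 has 6 + 51 + 34 − 13 − 10 + 15 + 22 = 105; the blank must be 97 − 105 = -8.
Row 1 has -3 + 19 + 2 + 25 + 9 + 19 + 12 = 83; the blank must be 97 − 83 = 14.
Column 8 has 12 + 43 + 46 − 25 − 16 + 49 − 8 = 101; the blank must be 97 − 101 = -4.
Row 5 has -2 + 0 + 22 + 29 + 20 + 13 − 4 = 78; the blank must be 97 − 78 = 19.
Column 1 has -3 + 8 + 2 + 23 + 19 + 24 + 6 = 79; the blank must be 97 − 79 = 18.
Row 6 has 18 + 18 + 0 + 29 + 26 + 12 − 16 = 87; the blank must be 97 − 87 = 10.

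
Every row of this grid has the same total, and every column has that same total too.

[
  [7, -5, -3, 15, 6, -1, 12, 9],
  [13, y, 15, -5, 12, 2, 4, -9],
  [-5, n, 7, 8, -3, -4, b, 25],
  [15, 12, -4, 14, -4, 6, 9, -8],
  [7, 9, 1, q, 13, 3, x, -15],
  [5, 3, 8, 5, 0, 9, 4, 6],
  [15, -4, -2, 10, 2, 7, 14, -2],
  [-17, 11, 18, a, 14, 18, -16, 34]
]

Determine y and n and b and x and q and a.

y = 8, n = 6, b = 6, x = 7, q = 15, a = -22

Rows 1 and 4 both sum to 40, so that's the common total.
Row 2: 13 + 15 − 5 + 12 + 2 + 4 − 9 = 32, so its missing entry is 40 − 32 = 8.
Column 2: -5 + 8 + 12 + 9 + 3 − 4 + 11 = 34, so its missing entry is 40 − 34 = 6.
Row 8: -17 + 11 + 18 + 14 + 18 − 16 + 34 = 62, so its missing entry is 40 − 62 = -22.
Column 4: 15 − 5 + 8 + 14 + 5 + 10 − 22 = 25, so its missing entry is 40 − 25 = 15.
Row 5: 7 + 9 + 1 + 15 + 13 + 3 − 15 = 33, so its missing entry is 40 − 33 = 7.
Row 3: -5 + 6 + 7 + 8 − 3 − 4 + 25 = 34, so its missing entry is 40 − 34 = 6.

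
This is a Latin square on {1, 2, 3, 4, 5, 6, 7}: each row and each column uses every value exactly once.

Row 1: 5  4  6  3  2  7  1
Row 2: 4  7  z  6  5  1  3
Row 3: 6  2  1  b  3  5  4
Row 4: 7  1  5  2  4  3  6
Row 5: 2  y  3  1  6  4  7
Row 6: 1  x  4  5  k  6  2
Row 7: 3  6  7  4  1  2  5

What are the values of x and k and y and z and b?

Cell (2,3): row 2 already has {1, 3, 4, 5, 6, 7} → 2.
For row 6, column 5: column 5 already has {1, 2, 3, 4, 5, 6}; that leaves 7.
Cell (6,2): row 6 already has {1, 2, 4, 5, 6, 7} → 3.
Cell (3,4): row 3 already has {1, 2, 3, 4, 5, 6} → 7.
Cell (5,2): row 5 already has {1, 2, 3, 4, 6, 7} → 5.

x = 3, k = 7, y = 5, z = 2, b = 7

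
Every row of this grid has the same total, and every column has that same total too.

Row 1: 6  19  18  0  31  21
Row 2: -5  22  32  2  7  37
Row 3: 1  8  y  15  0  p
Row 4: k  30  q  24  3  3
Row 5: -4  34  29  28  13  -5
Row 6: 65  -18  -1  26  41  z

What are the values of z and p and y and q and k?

z = -18, p = 57, y = 14, q = 3, k = 32

Rows 1 and 2 both sum to 95, so that's the common total.
Row 6: 65 − 18 − 1 + 26 + 41 = 113, so its missing entry is 95 − 113 = -18.
Column 1: 6 − 5 + 1 − 4 + 65 = 63, so its missing entry is 95 − 63 = 32.
Row 4: 32 + 30 + 24 + 3 + 3 = 92, so its missing entry is 95 − 92 = 3.
Column 3: 18 + 32 + 3 + 29 − 1 = 81, so its missing entry is 95 − 81 = 14.
Row 3: 1 + 8 + 14 + 15 + 0 = 38, so its missing entry is 95 − 38 = 57.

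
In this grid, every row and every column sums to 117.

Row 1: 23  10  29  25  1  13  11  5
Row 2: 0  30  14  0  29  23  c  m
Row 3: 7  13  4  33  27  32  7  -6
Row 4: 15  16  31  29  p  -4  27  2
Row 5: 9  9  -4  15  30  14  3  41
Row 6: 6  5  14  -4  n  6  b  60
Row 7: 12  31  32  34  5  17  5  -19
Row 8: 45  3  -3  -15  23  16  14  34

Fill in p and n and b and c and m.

Row 4: 15 + 16 + 31 + 29 − 4 + 27 + 2 = 116, so its missing entry is 117 − 116 = 1.
Column 5: 1 + 29 + 27 + 1 + 30 + 5 + 23 = 116, so its missing entry is 117 − 116 = 1.
Column 8: 5 − 6 + 2 + 41 + 60 − 19 + 34 = 117, so its missing entry is 117 − 117 = 0.
Row 6: 6 + 5 + 14 − 4 + 1 + 6 + 60 = 88, so its missing entry is 117 − 88 = 29.
Row 2: 0 + 30 + 14 + 0 + 29 + 23 + 0 = 96, so its missing entry is 117 − 96 = 21.

p = 1, n = 1, b = 29, c = 21, m = 0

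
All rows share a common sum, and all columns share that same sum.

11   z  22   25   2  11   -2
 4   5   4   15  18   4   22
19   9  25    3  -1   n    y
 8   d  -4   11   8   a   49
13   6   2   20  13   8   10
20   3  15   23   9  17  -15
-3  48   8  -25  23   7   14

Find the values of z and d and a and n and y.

Rows 2 and 5 both sum to 72, so that's the common total.
Row 1 has 11 + 22 + 25 + 2 + 11 − 2 = 69; the blank must be 72 − 69 = 3.
Column 2 has 3 + 5 + 9 + 6 + 3 + 48 = 74; the blank must be 72 − 74 = -2.
Column 7 has -2 + 22 + 49 + 10 − 15 + 14 = 78; the blank must be 72 − 78 = -6.
Row 3 has 19 + 9 + 25 + 3 − 1 − 6 = 49; the blank must be 72 − 49 = 23.
Row 4 has 8 − 2 − 4 + 11 + 8 + 49 = 70; the blank must be 72 − 70 = 2.

z = 3, d = -2, a = 2, n = 23, y = -6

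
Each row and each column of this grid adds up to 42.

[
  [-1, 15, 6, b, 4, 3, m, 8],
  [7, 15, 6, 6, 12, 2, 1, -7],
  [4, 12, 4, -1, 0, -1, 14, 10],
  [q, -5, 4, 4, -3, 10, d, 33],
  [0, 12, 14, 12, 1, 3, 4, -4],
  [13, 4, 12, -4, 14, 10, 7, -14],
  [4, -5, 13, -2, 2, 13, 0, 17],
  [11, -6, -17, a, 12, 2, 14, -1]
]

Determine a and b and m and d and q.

The known cells in column 1 total 38, leaving 42 − 38 = 4 for the blank.
The known cells in row 8 total 15, leaving 42 − 15 = 27 for the blank.
The known cells in column 4 total 42, leaving 42 − 42 = 0 for the blank.
The known cells in row 1 total 35, leaving 42 − 35 = 7 for the blank.
The known cells in row 4 total 47, leaving 42 − 47 = -5 for the blank.

a = 27, b = 0, m = 7, d = -5, q = 4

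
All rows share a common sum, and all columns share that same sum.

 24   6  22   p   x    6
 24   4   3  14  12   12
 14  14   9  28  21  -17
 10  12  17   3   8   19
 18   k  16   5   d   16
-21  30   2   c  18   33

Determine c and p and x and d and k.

Rows 2 and 3 both sum to 69, so that's the common total.
The known cells in row 6 total 62, leaving 69 − 62 = 7 for the blank.
The known cells in column 4 total 57, leaving 69 − 57 = 12 for the blank.
The known cells in row 1 total 70, leaving 69 − 70 = -1 for the blank.
The known cells in column 5 total 58, leaving 69 − 58 = 11 for the blank.
The known cells in row 5 total 66, leaving 69 − 66 = 3 for the blank.

c = 7, p = 12, x = -1, d = 11, k = 3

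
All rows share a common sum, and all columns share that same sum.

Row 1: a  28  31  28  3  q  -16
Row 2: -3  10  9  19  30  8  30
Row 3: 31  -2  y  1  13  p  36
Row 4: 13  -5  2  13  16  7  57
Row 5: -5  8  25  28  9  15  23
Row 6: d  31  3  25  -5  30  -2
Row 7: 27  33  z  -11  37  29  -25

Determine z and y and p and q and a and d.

z = 13, y = 20, p = 4, q = 10, a = 19, d = 21

Rows 2 and 4 both sum to 103, so that's the common total.
The known cells in row 7 total 90, leaving 103 − 90 = 13 for the blank.
The known cells in row 6 total 82, leaving 103 − 82 = 21 for the blank.
The known cells in column 1 total 84, leaving 103 − 84 = 19 for the blank.
The known cells in row 1 total 93, leaving 103 − 93 = 10 for the blank.
The known cells in column 3 total 83, leaving 103 − 83 = 20 for the blank.
The known cells in row 3 total 99, leaving 103 − 99 = 4 for the blank.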